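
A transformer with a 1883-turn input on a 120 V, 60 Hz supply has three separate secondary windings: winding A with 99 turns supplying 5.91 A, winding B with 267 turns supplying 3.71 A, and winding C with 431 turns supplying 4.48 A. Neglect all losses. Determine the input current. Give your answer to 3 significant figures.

I_in ≈ 1.86 A

V_A = 120 × 99/1883 = 6.3091 V; V_B = 120 × 267/1883 = 17.015 V; V_C = 120 × 431/1883 = 27.467 V.
P_out = V_A I_A + V_B I_B + V_C I_C = 6.3091×5.91 + 17.015×3.71 + 27.467×4.48 = 37.287 + 63.127 + 123.05 = 223.47 W.
Ideal ⇒ P_in = P_out, so I_in = P_out/V_in = 223.47/120 = 1.86 A.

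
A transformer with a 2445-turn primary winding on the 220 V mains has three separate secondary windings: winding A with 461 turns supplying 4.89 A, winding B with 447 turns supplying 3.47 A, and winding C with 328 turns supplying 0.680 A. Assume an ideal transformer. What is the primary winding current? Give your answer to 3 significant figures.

V_A = 220 × 461/2445 = 41.481 V; V_B = 220 × 447/2445 = 40.221 V; V_C = 220 × 328/2445 = 29.513 V.
P_out = V_A I_A + V_B I_B + V_C I_C = 41.481×4.89 + 40.221×3.47 + 29.513×0.680 = 202.84 + 139.57 + 20.069 = 362.48 W.
Ideal ⇒ P_in = P_out, so I_p = P_out/V_p = 362.48/220 = 1.65 A.

I_p ≈ 1.65 A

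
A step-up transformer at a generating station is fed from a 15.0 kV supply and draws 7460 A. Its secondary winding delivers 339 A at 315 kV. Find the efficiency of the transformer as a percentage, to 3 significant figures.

η ≈ 95.4%

P_in = 15000 × 7460 = 1.11900×10^8 W.
P_out = 315000 × 339 = 1.06785×10^8 W.
η = P_out/P_in = 1.06785×10^8/(1.11900×10^8) = 0.954.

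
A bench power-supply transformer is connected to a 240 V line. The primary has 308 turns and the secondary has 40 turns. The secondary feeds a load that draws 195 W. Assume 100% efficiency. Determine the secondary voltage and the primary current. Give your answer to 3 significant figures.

V_s = V_p × N_s/N_p = 240 × 40/308 = 31.169 V.
I_s = P/V_s = 195/31.169 = 6.2562 A.
I_p = I_s × N_s/N_p = 6.2562 × 40/308 = 0.812 A.

V_s ≈ 31.2 V, I_p ≈ 0.812 A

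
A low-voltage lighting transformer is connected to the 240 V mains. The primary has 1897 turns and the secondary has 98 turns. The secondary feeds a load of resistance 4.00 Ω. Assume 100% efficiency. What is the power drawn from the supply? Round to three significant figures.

V_s = V_p × N_s/N_p = 240 × 98/1897 = 12.399 V.
I_s = V_s/R = 12.399/4.00 = 3.0996 A.
I_p = I_s × N_s/N_p = 3.0996 × 98/1897 = 0.16013 A.
P = V_p I_p = 240 × 0.16013 = 38.4 W.

P ≈ 38.4 W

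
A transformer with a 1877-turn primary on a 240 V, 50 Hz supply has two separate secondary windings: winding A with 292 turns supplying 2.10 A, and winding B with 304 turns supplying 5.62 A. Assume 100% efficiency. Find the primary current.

V_A = 240 × 292/1877 = 37.336 V; V_B = 240 × 304/1877 = 38.871 V.
P_out = V_A I_A + V_B I_B = 37.336×2.10 + 38.871×5.62 = 78.406 + 218.45 = 296.86 W.
Ideal ⇒ P_in = P_out, so I_p = P_out/V_p = 296.86/240 = 1.24 A.

I_p ≈ 1.24 A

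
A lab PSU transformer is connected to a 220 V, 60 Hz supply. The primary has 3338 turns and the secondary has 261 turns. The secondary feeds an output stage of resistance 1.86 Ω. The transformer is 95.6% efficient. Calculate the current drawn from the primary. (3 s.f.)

V_s = 220 × 261/3338 = 17.202 V.
I_s = V_s/R = 17.202/1.86 = 9.2483 A.
P_out = V_s I_s = 17.202 × 9.2483 = 159.09 W.
P_in = P_out/η = 159.09/0.956 = 166.41 W.
I_p = P_in/V_p = 166.41/220 = 0.756 A.

I_p ≈ 0.756 A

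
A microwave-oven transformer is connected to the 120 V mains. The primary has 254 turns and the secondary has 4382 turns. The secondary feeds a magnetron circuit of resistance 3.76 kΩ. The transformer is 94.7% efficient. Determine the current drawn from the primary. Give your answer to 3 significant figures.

I_p ≈ 10.0 A

V_s = 120 × 4382/254 = 2070.2 V.
I_s = V_s/R = 2070.2/3760 = 0.55059 A.
P_out = V_s I_s = 2070.2 × 0.55059 = 1139.9 W.
P_in = P_out/η = 1139.9/0.947 = 1203.7 W.
I_p = P_in/V_p = 1203.7/120 = 10.0 A.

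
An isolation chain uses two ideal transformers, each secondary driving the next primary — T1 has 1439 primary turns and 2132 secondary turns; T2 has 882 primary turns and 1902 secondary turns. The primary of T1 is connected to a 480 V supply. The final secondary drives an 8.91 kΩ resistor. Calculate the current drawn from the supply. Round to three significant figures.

I_supply ≈ 0.550 A

Secondary of T1: V = 480.00 × 2132/1439 = 711.16 V.
Secondary of T2: V = 711.16 × 1902/882 = 1533.6 V.
I_load = 1533.6/8910 = 0.17212 A, so P_out = 1533.6 × 0.17212 = 263.96 W.
All ideal ⇒ P_in = P_out, so I_supply = 263.96/480 = 0.550 A.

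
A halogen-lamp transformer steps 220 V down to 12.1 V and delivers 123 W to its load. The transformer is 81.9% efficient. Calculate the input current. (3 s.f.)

P_in = P_out/η = 123/0.819 = 150.18 W.
I_in = P_in/V_in = 150.18/220 = 0.683 A.

I_in ≈ 0.683 A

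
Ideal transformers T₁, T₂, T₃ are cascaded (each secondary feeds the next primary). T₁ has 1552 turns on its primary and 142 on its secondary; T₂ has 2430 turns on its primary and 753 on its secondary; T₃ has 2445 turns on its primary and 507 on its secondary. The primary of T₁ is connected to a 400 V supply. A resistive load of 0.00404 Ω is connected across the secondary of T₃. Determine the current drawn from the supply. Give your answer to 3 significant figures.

Secondary of T₁: V = 400.00 × 142/1552 = 36.598 V.
Secondary of T₂: V = 36.598 × 753/2430 = 11.341 V.
Secondary of T₃: V = 11.341 × 507/2445 = 2.3517 V.
I_load = 2.3517/0.00404 = 582.09 A, so P_out = 2.3517 × 582.09 = 1368.9 W.
All ideal ⇒ P_in = P_out, so I_supply = 1368.9/400 = 3.42 A.

I_supply ≈ 3.42 A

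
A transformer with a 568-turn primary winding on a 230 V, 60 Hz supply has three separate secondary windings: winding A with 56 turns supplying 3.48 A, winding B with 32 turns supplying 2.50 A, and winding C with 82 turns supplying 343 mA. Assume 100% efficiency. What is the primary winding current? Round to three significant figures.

V_A = 230 × 56/568 = 22.676 V; V_B = 230 × 32/568 = 12.958 V; V_C = 230 × 82/568 = 33.204 V.
P_out = V_A I_A + V_B I_B + V_C I_C = 22.676×3.48 + 12.958×2.50 + 33.204×0.343 = 78.913 + 32.394 + 11.389 = 122.70 W.
Ideal ⇒ P_in = P_out, so I_p = P_out/V_p = 122.70/230 = 0.533 A.

I_p ≈ 0.533 A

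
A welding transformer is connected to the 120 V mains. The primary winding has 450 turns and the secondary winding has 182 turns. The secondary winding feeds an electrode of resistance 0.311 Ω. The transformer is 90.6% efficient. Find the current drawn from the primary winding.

V_s = 120 × 182/450 = 48.533 V.
I_s = V_s/R = 48.533/0.311 = 156.06 A.
P_out = V_s I_s = 48.533 × 156.06 = 7573.9 W.
P_in = P_out/η = 7573.9/0.906 = 8359.7 W.
I_p = P_in/V_p = 8359.7/120 = 69.7 A.

I_p ≈ 69.7 A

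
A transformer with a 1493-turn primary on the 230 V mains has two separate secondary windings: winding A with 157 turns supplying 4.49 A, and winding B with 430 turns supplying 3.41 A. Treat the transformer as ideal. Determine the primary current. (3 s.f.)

V_A = 230 × 157/1493 = 24.186 V; V_B = 230 × 430/1493 = 66.242 V.
P_out = V_A I_A + V_B I_B = 24.186×4.49 + 66.242×3.41 = 108.60 + 225.89 = 334.48 W.
Ideal ⇒ P_in = P_out, so I_p = P_out/V_p = 334.48/230 = 1.45 A.

I_p ≈ 1.45 A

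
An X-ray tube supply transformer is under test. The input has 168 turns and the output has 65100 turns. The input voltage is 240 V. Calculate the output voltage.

V_out ≈ 93000 V

V_out/V_in = N_out/N_in, so V_out = 240 × 65100/168 = 93000 V.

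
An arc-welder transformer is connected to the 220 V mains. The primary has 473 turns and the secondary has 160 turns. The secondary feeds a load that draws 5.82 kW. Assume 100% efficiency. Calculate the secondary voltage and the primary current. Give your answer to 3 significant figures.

V_s = V_p × N_s/N_p = 220 × 160/473 = 74.419 V.
I_s = P/V_s = 5820/74.419 = 78.206 A.
I_p = I_s × N_s/N_p = 78.206 × 160/473 = 26.5 A.

V_s ≈ 74.4 V, I_p ≈ 26.5 A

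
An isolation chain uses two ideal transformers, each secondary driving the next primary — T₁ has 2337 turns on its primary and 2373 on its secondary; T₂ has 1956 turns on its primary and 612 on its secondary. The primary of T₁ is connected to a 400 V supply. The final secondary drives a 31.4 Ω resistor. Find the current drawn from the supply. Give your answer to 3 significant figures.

Secondary of T₁: V = 400.00 × 2373/2337 = 406.16 V.
Secondary of T₂: V = 406.16 × 612/1956 = 127.08 V.
I_load = 127.08/31.4 = 4.0472 A, so P_out = 127.08 × 4.0472 = 514.32 W.
All ideal ⇒ P_in = P_out, so I_supply = 514.32/400 = 1.29 A.

I_supply ≈ 1.29 A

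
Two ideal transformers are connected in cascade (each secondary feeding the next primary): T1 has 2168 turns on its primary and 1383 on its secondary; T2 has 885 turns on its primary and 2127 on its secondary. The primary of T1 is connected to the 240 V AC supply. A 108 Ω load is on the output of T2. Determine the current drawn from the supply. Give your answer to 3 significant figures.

I_supply ≈ 5.22 A

Secondary of T1: V = 240.00 × 1383/2168 = 153.10 V.
Secondary of T2: V = 153.10 × 2127/885 = 367.96 V.
I_load = 367.96/108 = 3.4070 A, so P_out = 367.96 × 3.4070 = 1253.6 W.
All ideal ⇒ P_in = P_out, so I_supply = 1253.6/240 = 5.22 A.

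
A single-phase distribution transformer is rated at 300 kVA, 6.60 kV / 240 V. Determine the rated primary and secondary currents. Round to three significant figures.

I_p = S/V_p = 300000/6600 = 45.5 A.
I_s = S/V_s = 300000/240 = 1250 A.

I_p ≈ 45.5 A, I_s ≈ 1250 A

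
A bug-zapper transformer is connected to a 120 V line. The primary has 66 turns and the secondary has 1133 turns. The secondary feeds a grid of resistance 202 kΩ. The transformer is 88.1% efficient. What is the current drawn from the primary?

V_s = 120 × 1133/66 = 2060.0 V.
I_s = V_s/R = 2060.0/202000 = 0.010198 A.
P_out = V_s I_s = 2060.0 × 0.010198 = 21.008 W.
P_in = P_out/η = 21.008/0.881 = 23.846 W.
I_p = P_in/V_p = 23.846/120 = 0.199 A.

I_p ≈ 0.199 A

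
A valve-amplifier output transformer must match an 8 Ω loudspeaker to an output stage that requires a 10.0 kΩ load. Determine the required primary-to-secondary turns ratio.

Z_p/Z_s = (N_p/N_s)², so N_p/N_s = √(10000/8) = √1250 = 35.4.

N_p/N_s ≈ 35.4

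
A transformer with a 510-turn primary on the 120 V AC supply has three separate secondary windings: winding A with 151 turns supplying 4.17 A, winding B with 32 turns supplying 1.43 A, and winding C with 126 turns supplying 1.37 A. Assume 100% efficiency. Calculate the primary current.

V_A = 120 × 151/510 = 35.529 V; V_B = 120 × 32/510 = 7.5294 V; V_C = 120 × 126/510 = 29.647 V.
P_out = V_A I_A + V_B I_B + V_C I_C = 35.529×4.17 + 7.5294×1.43 + 29.647×1.37 = 148.16 + 10.767 + 40.616 = 199.54 W.
Ideal ⇒ P_in = P_out, so I_p = P_out/V_p = 199.54/120 = 1.66 A.

I_p ≈ 1.66 A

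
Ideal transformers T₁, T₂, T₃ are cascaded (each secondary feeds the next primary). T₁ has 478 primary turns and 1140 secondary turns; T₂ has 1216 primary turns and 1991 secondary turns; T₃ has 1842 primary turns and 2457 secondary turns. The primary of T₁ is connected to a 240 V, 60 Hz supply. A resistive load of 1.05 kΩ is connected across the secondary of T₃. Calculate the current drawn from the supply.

I_supply ≈ 6.20 A

After T₁: V = 240.00 × 1140/478 = 572.38 V.
After T₂: V = 572.38 × 1991/1216 = 937.19 V.
After T₃: V = 937.19 × 2457/1842 = 1250.1 V.
I_load = 1250.1/1050 = 1.1906 A, so P_out = 1250.1 × 1.1906 = 1488.3 W.
All ideal ⇒ P_in = P_out, so I_supply = 1488.3/240 = 6.20 A.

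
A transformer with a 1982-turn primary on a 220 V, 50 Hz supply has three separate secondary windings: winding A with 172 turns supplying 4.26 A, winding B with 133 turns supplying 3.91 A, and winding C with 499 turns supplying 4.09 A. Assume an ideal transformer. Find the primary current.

I_p ≈ 1.66 A

V_A = 220 × 172/1982 = 19.092 V; V_B = 220 × 133/1982 = 14.763 V; V_C = 220 × 499/1982 = 55.388 V.
P_out = V_A I_A + V_B I_B + V_C I_C = 19.092×4.26 + 14.763×3.91 + 55.388×4.09 = 81.331 + 57.723 + 226.54 = 365.59 W.
Ideal ⇒ P_in = P_out, so I_p = P_out/V_p = 365.59/220 = 1.66 A.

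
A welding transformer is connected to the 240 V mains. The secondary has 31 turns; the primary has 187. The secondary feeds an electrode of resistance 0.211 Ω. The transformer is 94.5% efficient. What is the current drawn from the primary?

V_s = 240 × 31/187 = 39.786 V.
I_s = V_s/R = 39.786/0.211 = 188.56 A.
P_out = V_s I_s = 39.786 × 188.56 = 7502.1 W.
P_in = P_out/η = 7502.1/0.945 = 7938.7 W.
I_p = P_in/V_p = 7938.7/240 = 33.1 A.

I_p ≈ 33.1 A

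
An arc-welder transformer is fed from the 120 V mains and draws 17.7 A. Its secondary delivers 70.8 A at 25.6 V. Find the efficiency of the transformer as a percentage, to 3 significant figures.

P_in = 120 × 17.7 = 2124.00 W.
P_out = 25.6 × 70.8 = 1812.48 W.
η = P_out/P_in = 1812.48/2124.00 = 0.853.

η ≈ 85.3%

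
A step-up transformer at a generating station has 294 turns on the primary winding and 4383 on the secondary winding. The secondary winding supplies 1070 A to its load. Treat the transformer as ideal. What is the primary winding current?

I_p ≈ 16000 A

For an ideal transformer I_p/I_s = N_s/N_p, so I_p = 1070 × 4383/294 = 16000 A.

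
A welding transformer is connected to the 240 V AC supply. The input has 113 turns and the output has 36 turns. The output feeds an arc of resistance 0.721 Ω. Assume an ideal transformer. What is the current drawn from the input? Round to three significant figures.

I_in ≈ 33.8 A

V_out = V_in × N_out/N_in = 240 × 36/113 = 76.460 V.
I_out = V_out/R = 76.460/0.721 = 106.05 A.
For an ideal transformer I_in N_in = I_out N_out, so I_in = 106.05 × 36/113 = 33.8 A.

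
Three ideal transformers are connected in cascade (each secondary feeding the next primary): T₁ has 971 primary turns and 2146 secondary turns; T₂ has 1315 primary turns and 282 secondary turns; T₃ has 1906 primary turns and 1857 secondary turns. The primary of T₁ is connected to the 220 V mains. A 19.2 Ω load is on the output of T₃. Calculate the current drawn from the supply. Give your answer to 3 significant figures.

After T₁: V = 220.00 × 2146/971 = 486.22 V.
After T₂: V = 486.22 × 282/1315 = 104.27 V.
After T₃: V = 104.27 × 1857/1906 = 101.59 V.
I_load = 101.59/19.2 = 5.2911 A, so P_out = 101.59 × 5.2911 = 537.51 W.
All ideal ⇒ P_in = P_out, so I_supply = 537.51/220 = 2.44 A.

I_supply ≈ 2.44 A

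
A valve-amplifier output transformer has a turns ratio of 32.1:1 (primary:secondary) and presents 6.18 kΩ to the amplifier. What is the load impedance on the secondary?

Z_s ≈ 6.00 Ω

Z_s = Z_p/(N_p/N_s)² = 6180/32.1² = 6.00 Ω.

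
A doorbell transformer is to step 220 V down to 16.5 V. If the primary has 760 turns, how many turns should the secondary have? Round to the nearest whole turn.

N_s = 57 turns

N_s/N_p = V_s/V_p, so N_s = 760 × 16.5/220 = 57.0 ≈ 57 turns.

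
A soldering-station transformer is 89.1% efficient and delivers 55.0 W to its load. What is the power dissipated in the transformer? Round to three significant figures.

P_loss ≈ 6.73 W

P_in = P_out/η = 55.0/0.891 = 61.7284 W.
P_loss = P_in − P_out = 61.7284 − 55.0 = 6.73 W.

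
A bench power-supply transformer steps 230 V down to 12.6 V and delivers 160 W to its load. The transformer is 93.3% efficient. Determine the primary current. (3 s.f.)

I_p ≈ 0.746 A

P_in = P_out/η = 160/0.933 = 171.49 W.
I_p = P_in/V_p = 171.49/230 = 0.746 A.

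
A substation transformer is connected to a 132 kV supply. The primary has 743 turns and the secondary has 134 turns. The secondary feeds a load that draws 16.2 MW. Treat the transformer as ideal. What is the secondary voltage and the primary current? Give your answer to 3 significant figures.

V_s ≈ 23800 V, I_p ≈ 123 A

V_s = V_p × N_s/N_p = 132000 × 134/743 = 23806 V.
I_s = P/V_s = 1.62×10^7/23806 = 680.50 A.
I_p = I_s × N_s/N_p = 680.50 × 134/743 = 123 A.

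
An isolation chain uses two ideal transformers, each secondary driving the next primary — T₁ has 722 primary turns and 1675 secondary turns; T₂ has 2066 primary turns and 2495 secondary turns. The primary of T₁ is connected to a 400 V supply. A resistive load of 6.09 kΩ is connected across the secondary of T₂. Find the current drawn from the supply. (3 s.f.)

I_supply ≈ 0.516 A

Secondary of T₁: V = 400.00 × 1675/722 = 927.98 V.
Secondary of T₂: V = 927.98 × 2495/2066 = 1120.7 V.
I_load = 1120.7/6090 = 0.18402 A, so P_out = 1120.7 × 0.18402 = 206.22 W.
All ideal ⇒ P_in = P_out, so I_supply = 206.22/400 = 0.516 A.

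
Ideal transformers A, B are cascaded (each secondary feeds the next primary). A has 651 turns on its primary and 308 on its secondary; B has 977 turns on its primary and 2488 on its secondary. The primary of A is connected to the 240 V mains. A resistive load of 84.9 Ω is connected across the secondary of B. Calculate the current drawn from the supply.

Secondary of A: V = 240.00 × 308/651 = 113.55 V.
Secondary of B: V = 113.55 × 2488/977 = 289.16 V.
I_load = 289.16/84.9 = 3.4059 A, so P_out = 289.16 × 3.4059 = 984.84 W.
All ideal ⇒ P_in = P_out, so I_supply = 984.84/240 = 4.10 A.

I_supply ≈ 4.10 A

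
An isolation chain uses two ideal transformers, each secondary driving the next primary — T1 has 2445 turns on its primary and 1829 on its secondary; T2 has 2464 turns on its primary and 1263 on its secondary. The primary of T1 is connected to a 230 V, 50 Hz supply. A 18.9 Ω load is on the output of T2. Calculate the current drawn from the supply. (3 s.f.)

I_supply ≈ 1.79 A

After T1: V = 230.00 × 1829/2445 = 172.05 V.
After T2: V = 172.05 × 1263/2464 = 88.191 V.
I_load = 88.191/18.9 = 4.6662 A, so P_out = 88.191 × 4.6662 = 411.52 W.
All ideal ⇒ P_in = P_out, so I_supply = 411.52/230 = 1.79 A.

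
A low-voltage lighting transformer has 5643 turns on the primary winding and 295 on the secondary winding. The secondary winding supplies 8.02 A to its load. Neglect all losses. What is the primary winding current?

I_p ≈ 0.419 A

For an ideal transformer I_p/I_s = N_s/N_p, so I_p = 8.02 × 295/5643 = 0.419 A.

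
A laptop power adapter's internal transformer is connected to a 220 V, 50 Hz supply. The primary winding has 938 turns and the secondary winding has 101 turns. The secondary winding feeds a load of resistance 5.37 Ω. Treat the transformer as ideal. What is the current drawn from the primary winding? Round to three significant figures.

V_s = V_p × N_s/N_p = 220 × 101/938 = 23.689 V.
I_s = V_s/R = 23.689/5.37 = 4.4113 A.
For an ideal transformer I_p N_p = I_s N_s, so I_p = 4.4113 × 101/938 = 0.475 A.

I_p ≈ 0.475 A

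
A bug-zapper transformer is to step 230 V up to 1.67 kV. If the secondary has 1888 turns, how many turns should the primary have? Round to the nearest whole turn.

N_p/N_s = V_p/V_s, so N_p = 1888 × 230/1670 = 260.0 ≈ 260 turns.

N_p = 260 turns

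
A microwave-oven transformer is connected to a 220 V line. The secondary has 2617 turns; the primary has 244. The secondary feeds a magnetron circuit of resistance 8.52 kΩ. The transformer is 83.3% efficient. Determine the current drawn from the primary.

I_p ≈ 3.57 A

V_s = 220 × 2617/244 = 2359.6 V.
I_s = V_s/R = 2359.6/8520 = 0.27695 A.
P_out = V_s I_s = 2359.6 × 0.27695 = 653.48 W.
P_in = P_out/η = 653.48/0.833 = 784.49 W.
I_p = P_in/V_p = 784.49/220 = 3.57 A.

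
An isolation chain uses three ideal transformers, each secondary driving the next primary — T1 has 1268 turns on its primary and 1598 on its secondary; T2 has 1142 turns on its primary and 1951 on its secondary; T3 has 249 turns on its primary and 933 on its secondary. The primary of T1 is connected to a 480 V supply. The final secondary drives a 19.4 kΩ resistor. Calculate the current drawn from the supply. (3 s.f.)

After T1: V = 480.00 × 1598/1268 = 604.92 V.
After T2: V = 604.92 × 1951/1142 = 1033.5 V.
After T3: V = 1033.5 × 933/249 = 3872.3 V.
I_load = 3872.3/19400 = 0.19960 A, so P_out = 3872.3 × 0.19960 = 772.93 W.
All ideal ⇒ P_in = P_out, so I_supply = 772.93/480 = 1.61 A.

I_supply ≈ 1.61 A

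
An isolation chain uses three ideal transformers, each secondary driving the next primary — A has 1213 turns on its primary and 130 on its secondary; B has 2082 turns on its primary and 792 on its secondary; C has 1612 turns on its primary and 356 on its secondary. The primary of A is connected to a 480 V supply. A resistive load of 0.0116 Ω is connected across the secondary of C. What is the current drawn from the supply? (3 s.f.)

I_supply ≈ 3.35 A

Secondary of A: V = 480.00 × 130/1213 = 51.443 V.
Secondary of B: V = 51.443 × 792/2082 = 19.569 V.
Secondary of C: V = 19.569 × 356/1612 = 4.3217 V.
I_load = 4.3217/0.0116 = 372.56 A, so P_out = 4.3217 × 372.56 = 1610.1 W.
All ideal ⇒ P_in = P_out, so I_supply = 1610.1/480 = 3.35 A.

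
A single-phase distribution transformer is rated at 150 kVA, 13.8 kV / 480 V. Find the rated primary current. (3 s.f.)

I_p ≈ 10.9 A

I_p = S/V_p = 150000/13800 = 10.9 A.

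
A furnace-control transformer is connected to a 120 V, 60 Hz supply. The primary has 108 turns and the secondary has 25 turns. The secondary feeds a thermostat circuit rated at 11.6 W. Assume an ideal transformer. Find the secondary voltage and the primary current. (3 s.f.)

V_s = V_p × N_s/N_p = 120 × 25/108 = 27.778 V.
I_s = P/V_s = 11.6/27.778 = 0.41760 A.
I_p = I_s × N_s/N_p = 0.41760 × 25/108 = 0.0967 A.

V_s ≈ 27.8 V, I_p ≈ 0.0967 A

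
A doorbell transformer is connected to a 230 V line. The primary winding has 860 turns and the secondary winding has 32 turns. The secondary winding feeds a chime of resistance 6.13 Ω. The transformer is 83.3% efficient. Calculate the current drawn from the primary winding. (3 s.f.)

V_s = 230 × 32/860 = 8.5581 V.
I_s = V_s/R = 8.5581/6.13 = 1.3961 A.
P_out = V_s I_s = 8.5581 × 1.3961 = 11.948 W.
P_in = P_out/η = 11.948/0.833 = 14.343 W.
I_p = P_in/V_p = 14.343/230 = 0.0624 A.

I_p ≈ 0.0624 A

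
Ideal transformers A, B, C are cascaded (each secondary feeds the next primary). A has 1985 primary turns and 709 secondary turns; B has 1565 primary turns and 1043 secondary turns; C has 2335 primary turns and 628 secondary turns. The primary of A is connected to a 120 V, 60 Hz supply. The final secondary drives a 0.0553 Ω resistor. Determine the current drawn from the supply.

After A: V = 120.00 × 709/1985 = 42.861 V.
After B: V = 42.861 × 1043/1565 = 28.565 V.
After C: V = 28.565 × 628/2335 = 7.6826 V.
I_load = 7.6826/0.0553 = 138.93 A, so P_out = 7.6826 × 138.93 = 1067.3 W.
All ideal ⇒ P_in = P_out, so I_supply = 1067.3/120 = 8.89 A.

I_supply ≈ 8.89 A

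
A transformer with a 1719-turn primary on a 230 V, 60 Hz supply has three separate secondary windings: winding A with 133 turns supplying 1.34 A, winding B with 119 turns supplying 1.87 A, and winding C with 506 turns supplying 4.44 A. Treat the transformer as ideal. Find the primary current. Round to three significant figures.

I_p ≈ 1.54 A

V_A = 230 × 133/1719 = 17.795 V; V_B = 230 × 119/1719 = 15.922 V; V_C = 230 × 506/1719 = 67.702 V.
P_out = V_A I_A + V_B I_B + V_C I_C = 17.795×1.34 + 15.922×1.87 + 67.702×4.44 = 23.846 + 29.774 + 300.60 = 354.22 W.
Ideal ⇒ P_in = P_out, so I_p = P_out/V_p = 354.22/230 = 1.54 A.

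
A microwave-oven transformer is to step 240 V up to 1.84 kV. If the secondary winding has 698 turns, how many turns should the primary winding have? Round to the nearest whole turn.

N_p/N_s = V_p/V_s, so N_p = 698 × 240/1840 = 91.0 ≈ 91 turns.

N_p = 91 turns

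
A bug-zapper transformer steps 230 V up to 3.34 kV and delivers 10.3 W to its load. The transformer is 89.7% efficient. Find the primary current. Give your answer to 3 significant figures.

P_in = P_out/η = 10.3/0.897 = 11.483 W.
I_p = P_in/V_p = 11.483/230 = 0.0499 A.

I_p ≈ 0.0499 A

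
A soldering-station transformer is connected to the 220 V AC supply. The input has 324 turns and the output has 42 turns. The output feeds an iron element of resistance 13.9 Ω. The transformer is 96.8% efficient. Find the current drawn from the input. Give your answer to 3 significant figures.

I_in ≈ 0.275 A

V_out = 220 × 42/324 = 28.519 V.
I_out = V_out/R = 28.519/13.9 = 2.0517 A.
P_out = V_out I_out = 28.519 × 2.0517 = 58.511 W.
P_in = P_out/η = 58.511/0.968 = 60.445 W.
I_in = P_in/V_in = 60.445/220 = 0.275 A.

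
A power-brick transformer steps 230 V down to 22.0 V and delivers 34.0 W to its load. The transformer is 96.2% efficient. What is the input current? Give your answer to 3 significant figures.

I_in ≈ 0.154 A

P_in = P_out/η = 34.0/0.962 = 35.343 W.
I_in = P_in/V_in = 35.343/230 = 0.154 A.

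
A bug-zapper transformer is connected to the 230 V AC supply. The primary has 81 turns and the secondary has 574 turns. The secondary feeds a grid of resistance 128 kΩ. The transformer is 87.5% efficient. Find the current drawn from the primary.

V_s = 230 × 574/81 = 1629.9 V.
I_s = V_s/R = 1629.9/128000 = 0.012733 A.
P_out = V_s I_s = 1629.9 × 0.012733 = 20.754 W.
P_in = P_out/η = 20.754/0.875 = 23.719 W.
I_p = P_in/V_p = 23.719/230 = 0.103 A.

I_p ≈ 0.103 A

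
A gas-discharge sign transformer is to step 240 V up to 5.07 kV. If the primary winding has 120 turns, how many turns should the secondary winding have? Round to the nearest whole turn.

N_s/N_p = V_s/V_p, so N_s = 120 × 5070/240 = 2535.0 ≈ 2535 turns.

N_s = 2535 turns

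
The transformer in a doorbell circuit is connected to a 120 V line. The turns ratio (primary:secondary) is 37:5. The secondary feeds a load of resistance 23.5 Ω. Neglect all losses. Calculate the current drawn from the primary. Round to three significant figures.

I_p ≈ 0.0933 A

V_s = V_p × N_s/N_p = 120 × 5/37 = 16.216 V.
I_s = V_s/R = 16.216/23.5 = 0.69005 A.
For an ideal transformer I_p N_p = I_s N_s, so I_p = 0.69005 × 5/37 = 0.0933 A.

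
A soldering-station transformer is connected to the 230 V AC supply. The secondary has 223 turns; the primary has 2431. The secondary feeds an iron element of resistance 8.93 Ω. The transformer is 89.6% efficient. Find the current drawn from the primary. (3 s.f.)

I_p ≈ 0.242 A

V_s = 230 × 223/2431 = 21.098 V.
I_s = V_s/R = 21.098/8.93 = 2.3626 A.
P_out = V_s I_s = 21.098 × 2.3626 = 49.848 W.
P_in = P_out/η = 49.848/0.896 = 55.633 W.
I_p = P_in/V_p = 55.633/230 = 0.242 A.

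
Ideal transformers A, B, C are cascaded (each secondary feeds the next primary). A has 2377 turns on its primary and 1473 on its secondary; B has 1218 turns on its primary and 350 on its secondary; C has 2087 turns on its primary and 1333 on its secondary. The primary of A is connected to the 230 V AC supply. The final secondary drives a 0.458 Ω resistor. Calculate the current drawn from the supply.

I_supply ≈ 6.50 A

Secondary of A: V = 230.00 × 1473/2377 = 142.53 V.
Secondary of B: V = 142.53 × 350/1218 = 40.956 V.
Secondary of C: V = 40.956 × 1333/2087 = 26.160 V.
I_load = 26.160/0.458 = 57.117 A, so P_out = 26.160 × 57.117 = 1494.2 W.
All ideal ⇒ P_in = P_out, so I_supply = 1494.2/230 = 6.50 A.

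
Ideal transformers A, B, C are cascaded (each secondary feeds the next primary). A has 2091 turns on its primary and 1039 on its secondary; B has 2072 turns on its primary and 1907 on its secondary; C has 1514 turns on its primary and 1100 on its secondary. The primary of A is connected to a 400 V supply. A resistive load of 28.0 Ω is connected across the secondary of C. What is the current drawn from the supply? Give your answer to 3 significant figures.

I_supply ≈ 1.58 A

Secondary of A: V = 400.00 × 1039/2091 = 198.76 V.
Secondary of B: V = 198.76 × 1907/2072 = 182.93 V.
Secondary of C: V = 182.93 × 1100/1514 = 132.91 V.
I_load = 132.91/28.0 = 4.7467 A, so P_out = 132.91 × 4.7467 = 630.87 W.
All ideal ⇒ P_in = P_out, so I_supply = 630.87/400 = 1.58 A.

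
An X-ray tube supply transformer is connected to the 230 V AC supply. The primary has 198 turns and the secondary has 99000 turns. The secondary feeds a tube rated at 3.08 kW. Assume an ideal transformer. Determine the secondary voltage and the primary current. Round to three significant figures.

V_s = V_p × N_s/N_p = 230 × 99000/198 = 115000 V.
I_s = P/V_s = 3080/115000 = 0.026783 A.
I_p = I_s × N_s/N_p = 0.026783 × 99000/198 = 13.4 A.

V_s ≈ 115000 V, I_p ≈ 13.4 A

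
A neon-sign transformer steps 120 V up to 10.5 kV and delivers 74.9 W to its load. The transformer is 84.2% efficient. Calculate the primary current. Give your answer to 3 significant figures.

I_p ≈ 0.741 A

P_in = P_out/η = 74.9/0.842 = 88.955 W.
I_p = P_in/V_p = 88.955/120 = 0.741 A.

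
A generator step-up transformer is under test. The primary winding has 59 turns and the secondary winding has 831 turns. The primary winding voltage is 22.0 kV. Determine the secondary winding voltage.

V_s/V_p = N_s/N_p, so V_s = 22000 × 831/59 = 310000 V.

V_s ≈ 310000 V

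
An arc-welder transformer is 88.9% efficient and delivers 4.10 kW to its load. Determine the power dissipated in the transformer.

P_in = P_out/η = 4100/0.889 = 4611.92 W.
P_loss = P_in − P_out = 4611.92 − 4100 = 512 W.

P_loss ≈ 512 W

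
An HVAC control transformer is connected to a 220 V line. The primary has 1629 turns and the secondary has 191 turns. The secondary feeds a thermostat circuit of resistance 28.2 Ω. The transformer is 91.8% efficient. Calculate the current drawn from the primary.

V_s = 220 × 191/1629 = 25.795 V.
I_s = V_s/R = 25.795/28.2 = 0.91472 A.
P_out = V_s I_s = 25.795 × 0.91472 = 23.595 W.
P_in = P_out/η = 23.595/0.918 = 25.703 W.
I_p = P_in/V_p = 25.703/220 = 0.117 A.

I_p ≈ 0.117 A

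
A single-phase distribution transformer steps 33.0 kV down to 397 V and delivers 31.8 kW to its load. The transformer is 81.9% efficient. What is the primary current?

I_p ≈ 1.18 A

P_in = P_out/η = 31800/0.819 = 38828 W.
I_p = P_in/V_p = 38828/33000 = 1.18 A.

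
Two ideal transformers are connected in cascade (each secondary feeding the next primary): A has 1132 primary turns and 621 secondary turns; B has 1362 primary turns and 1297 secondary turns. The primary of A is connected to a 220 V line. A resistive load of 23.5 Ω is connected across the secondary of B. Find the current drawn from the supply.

Secondary of A: V = 220.00 × 621/1132 = 120.69 V.
Secondary of B: V = 120.69 × 1297/1362 = 114.93 V.
I_load = 114.93/23.5 = 4.8906 A, so P_out = 114.93 × 4.8906 = 562.07 W.
All ideal ⇒ P_in = P_out, so I_supply = 562.07/220 = 2.55 A.

I_supply ≈ 2.55 A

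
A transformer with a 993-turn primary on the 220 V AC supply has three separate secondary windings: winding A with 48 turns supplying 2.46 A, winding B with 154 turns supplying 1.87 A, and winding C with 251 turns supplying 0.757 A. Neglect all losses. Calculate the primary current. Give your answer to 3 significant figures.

I_p ≈ 0.600 A

V_A = 220 × 48/993 = 10.634 V; V_B = 220 × 154/993 = 34.119 V; V_C = 220 × 251/993 = 55.609 V.
P_out = V_A I_A + V_B I_B + V_C I_C = 10.634×2.46 + 34.119×1.87 + 55.609×0.757 = 26.161 + 63.802 + 42.096 = 132.06 W.
Ideal ⇒ P_in = P_out, so I_p = P_out/V_p = 132.06/220 = 0.600 A.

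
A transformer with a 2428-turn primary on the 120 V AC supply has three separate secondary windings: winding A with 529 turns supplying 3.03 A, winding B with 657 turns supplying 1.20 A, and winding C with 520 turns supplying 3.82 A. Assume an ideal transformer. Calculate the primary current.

I_p ≈ 1.80 A

V_A = 120 × 529/2428 = 26.145 V; V_B = 120 × 657/2428 = 32.471 V; V_C = 120 × 520/2428 = 25.700 V.
P_out = V_A I_A + V_B I_B + V_C I_C = 26.145×3.03 + 32.471×1.20 + 25.700×3.82 = 79.219 + 38.965 + 98.175 = 216.36 W.
Ideal ⇒ P_in = P_out, so I_p = P_out/V_p = 216.36/120 = 1.80 A.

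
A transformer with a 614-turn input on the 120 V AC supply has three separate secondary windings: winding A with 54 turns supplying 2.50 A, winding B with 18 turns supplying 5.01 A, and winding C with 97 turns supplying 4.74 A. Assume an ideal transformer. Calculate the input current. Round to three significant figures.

I_in ≈ 1.12 A

V_A = 120 × 54/614 = 10.554 V; V_B = 120 × 18/614 = 3.5179 V; V_C = 120 × 97/614 = 18.958 V.
P_out = V_A I_A + V_B I_B + V_C I_C = 10.554×2.50 + 3.5179×5.01 + 18.958×4.74 = 26.384 + 17.625 + 89.859 = 133.87 W.
Ideal ⇒ P_in = P_out, so I_in = P_out/V_in = 133.87/120 = 1.12 A.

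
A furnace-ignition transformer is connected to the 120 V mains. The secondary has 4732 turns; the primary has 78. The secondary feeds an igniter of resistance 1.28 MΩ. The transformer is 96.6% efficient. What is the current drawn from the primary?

I_p ≈ 0.357 A

V_s = 120 × 4732/78 = 7280.0 V.
I_s = V_s/R = 7280.0/(1.28×10^6) = 0.0056875 A.
P_out = V_s I_s = 7280.0 × 0.0056875 = 41.405 W.
P_in = P_out/η = 41.405/0.966 = 42.862 W.
I_p = P_in/V_p = 42.862/120 = 0.357 A.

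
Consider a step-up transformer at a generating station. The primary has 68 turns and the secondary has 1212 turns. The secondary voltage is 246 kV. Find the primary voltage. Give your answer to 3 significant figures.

V_p ≈ 13800 V

V_p/V_s = N_p/N_s, so V_p = 246000 × 68/1212 = 13800 V.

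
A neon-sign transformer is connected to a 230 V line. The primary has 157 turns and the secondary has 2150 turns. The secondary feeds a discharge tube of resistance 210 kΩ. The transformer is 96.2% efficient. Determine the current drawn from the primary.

I_p ≈ 0.214 A

V_s = 230 × 2150/157 = 3149.7 V.
I_s = V_s/R = 3149.7/210000 = 0.014998 A.
P_out = V_s I_s = 3149.7 × 0.014998 = 47.240 W.
P_in = P_out/η = 47.240/0.962 = 49.106 W.
I_p = P_in/V_p = 49.106/230 = 0.214 A.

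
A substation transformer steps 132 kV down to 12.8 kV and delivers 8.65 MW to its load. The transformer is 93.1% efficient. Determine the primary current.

P_in = P_out/η = 8.65×10^6/0.931 = 9.2911×10^6 W.
I_p = P_in/V_p = 9.2911×10^6/132000 = 70.4 A.

I_p ≈ 70.4 A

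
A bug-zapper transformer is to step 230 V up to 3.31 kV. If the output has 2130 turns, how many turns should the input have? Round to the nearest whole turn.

N_in = 148 turns

N_in/N_out = V_in/V_out, so N_in = 2130 × 230/3310 = 148.0 ≈ 148 turns.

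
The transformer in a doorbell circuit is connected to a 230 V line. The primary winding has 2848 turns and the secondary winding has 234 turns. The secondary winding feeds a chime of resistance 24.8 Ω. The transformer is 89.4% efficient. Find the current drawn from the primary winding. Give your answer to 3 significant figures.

I_p ≈ 0.0700 A

V_s = 230 × 234/2848 = 18.897 V.
I_s = V_s/R = 18.897/24.8 = 0.76199 A.
P_out = V_s I_s = 18.897 × 0.76199 = 14.400 W.
P_in = P_out/η = 14.400/0.894 = 16.107 W.
I_p = P_in/V_p = 16.107/230 = 0.0700 A.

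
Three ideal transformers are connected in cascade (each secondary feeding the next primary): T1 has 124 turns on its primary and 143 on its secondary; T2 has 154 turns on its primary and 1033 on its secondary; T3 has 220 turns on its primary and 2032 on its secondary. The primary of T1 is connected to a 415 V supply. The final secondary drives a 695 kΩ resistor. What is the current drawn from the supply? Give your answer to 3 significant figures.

After T1: V = 415.00 × 143/124 = 478.59 V.
After T2: V = 478.59 × 1033/154 = 3210.3 V.
After T3: V = 3210.3 × 2032/220 = 29651 V.
I_load = 29651/695000 = 0.042664 A, so P_out = 29651 × 0.042664 = 1265.0 W.
All ideal ⇒ P_in = P_out, so I_supply = 1265.0/415 = 3.05 A.

I_supply ≈ 3.05 A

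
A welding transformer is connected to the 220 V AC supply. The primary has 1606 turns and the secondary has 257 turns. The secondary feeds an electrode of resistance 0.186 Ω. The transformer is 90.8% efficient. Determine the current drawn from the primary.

I_p ≈ 33.4 A

V_s = 220 × 257/1606 = 35.205 V.
I_s = V_s/R = 35.205/0.186 = 189.28 A.
P_out = V_s I_s = 35.205 × 189.28 = 6663.6 W.
P_in = P_out/η = 6663.6/0.908 = 7338.7 W.
I_p = P_in/V_p = 7338.7/220 = 33.4 A.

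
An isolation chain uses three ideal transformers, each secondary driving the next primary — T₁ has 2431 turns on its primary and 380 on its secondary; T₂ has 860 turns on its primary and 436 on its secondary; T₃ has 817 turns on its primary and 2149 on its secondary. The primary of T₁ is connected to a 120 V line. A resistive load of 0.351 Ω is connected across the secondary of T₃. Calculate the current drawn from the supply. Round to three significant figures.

Secondary of T₁: V = 120.00 × 380/2431 = 18.758 V.
Secondary of T₂: V = 18.758 × 436/860 = 9.5097 V.
Secondary of T₃: V = 9.5097 × 2149/817 = 25.014 V.
I_load = 25.014/0.351 = 71.265 A, so P_out = 25.014 × 71.265 = 1782.6 W.
All ideal ⇒ P_in = P_out, so I_supply = 1782.6/120 = 14.9 A.

I_supply ≈ 14.9 A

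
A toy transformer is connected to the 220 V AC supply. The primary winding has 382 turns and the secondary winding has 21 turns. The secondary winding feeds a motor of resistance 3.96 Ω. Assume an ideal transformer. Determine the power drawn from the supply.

P ≈ 36.9 W

V_s = V_p × N_s/N_p = 220 × 21/382 = 12.094 V.
I_s = V_s/R = 12.094/3.96 = 3.0541 A.
I_p = I_s × N_s/N_p = 3.0541 × 21/382 = 0.16790 A.
P = V_p I_p = 220 × 0.16790 = 36.9 W.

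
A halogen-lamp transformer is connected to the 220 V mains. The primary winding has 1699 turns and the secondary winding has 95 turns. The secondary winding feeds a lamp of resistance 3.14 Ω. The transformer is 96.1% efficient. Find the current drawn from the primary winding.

V_s = 220 × 95/1699 = 12.301 V.
I_s = V_s/R = 12.301/3.14 = 3.9176 A.
P_out = V_s I_s = 12.301 × 3.9176 = 48.192 W.
P_in = P_out/η = 48.192/0.961 = 50.148 W.
I_p = P_in/V_p = 50.148/220 = 0.228 A.

I_p ≈ 0.228 A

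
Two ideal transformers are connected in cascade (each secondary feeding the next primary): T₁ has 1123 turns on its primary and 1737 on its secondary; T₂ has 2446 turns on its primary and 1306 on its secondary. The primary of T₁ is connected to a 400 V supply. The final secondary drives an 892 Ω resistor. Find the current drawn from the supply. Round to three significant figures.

I_supply ≈ 0.306 A

After T₁: V = 400.00 × 1737/1123 = 618.70 V.
After T₂: V = 618.70 × 1306/2446 = 330.34 V.
I_load = 330.34/892 = 0.37034 A, so P_out = 330.34 × 0.37034 = 122.34 W.
All ideal ⇒ P_in = P_out, so I_supply = 122.34/400 = 0.306 A.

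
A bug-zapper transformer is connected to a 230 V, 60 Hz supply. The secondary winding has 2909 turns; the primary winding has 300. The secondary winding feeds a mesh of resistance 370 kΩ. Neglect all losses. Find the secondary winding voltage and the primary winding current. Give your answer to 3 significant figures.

V_s = V_p × N_s/N_p = 230 × 2909/300 = 2230.2 V.
I_s = V_s/R = 2230.2/370000 = 0.0060277 A.
I_p = I_s × N_s/N_p = 0.0060277 × 2909/300 = 0.0584 A.

V_s ≈ 2230 V, I_p ≈ 0.0584 A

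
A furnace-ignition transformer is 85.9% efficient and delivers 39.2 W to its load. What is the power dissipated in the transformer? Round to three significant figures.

P_loss ≈ 6.43 W

P_in = P_out/η = 39.2/0.859 = 45.6345 W.
P_loss = P_in − P_out = 45.6345 − 39.2 = 6.43 W.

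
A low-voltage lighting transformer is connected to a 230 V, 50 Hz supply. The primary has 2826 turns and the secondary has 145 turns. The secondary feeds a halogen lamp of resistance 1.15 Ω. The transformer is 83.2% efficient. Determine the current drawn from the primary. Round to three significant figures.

I_p ≈ 0.633 A

V_s = 230 × 145/2826 = 11.801 V.
I_s = V_s/R = 11.801/1.15 = 10.262 A.
P_out = V_s I_s = 11.801 × 10.262 = 121.10 W.
P_in = P_out/η = 121.10/0.832 = 145.55 W.
I_p = P_in/V_p = 145.55/230 = 0.633 A.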